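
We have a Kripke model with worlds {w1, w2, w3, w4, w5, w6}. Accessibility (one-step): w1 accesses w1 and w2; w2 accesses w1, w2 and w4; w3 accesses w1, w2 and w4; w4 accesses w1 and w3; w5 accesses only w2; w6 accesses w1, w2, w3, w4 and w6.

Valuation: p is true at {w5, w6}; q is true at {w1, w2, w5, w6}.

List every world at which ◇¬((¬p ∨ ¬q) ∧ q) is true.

{w2, w3, w4, w6}

w1: successors {w1, w2}; ¬((¬p ∨ ¬q) ∧ q) there: w1:F, w2:F. ✗
w2: successors {w1, w2, w4}; ¬((¬p ∨ ¬q) ∧ q) there: w1:F, w2:F, w4:T. ✓
w3: successors {w1, w2, w4}; ¬((¬p ∨ ¬q) ∧ q) there: w1:F, w2:F, w4:T. ✓
w4: successors {w1, w3}; ¬((¬p ∨ ¬q) ∧ q) there: w1:F, w3:T. ✓
w5: successors {w2}; ¬((¬p ∨ ¬q) ∧ q) there: w2:F. ✗
w6: successors {w1, w2, w3, w4, w6}; ¬((¬p ∨ ¬q) ∧ q) there: w1:F, w2:F, w3:T, w4:T, w6:T. ✓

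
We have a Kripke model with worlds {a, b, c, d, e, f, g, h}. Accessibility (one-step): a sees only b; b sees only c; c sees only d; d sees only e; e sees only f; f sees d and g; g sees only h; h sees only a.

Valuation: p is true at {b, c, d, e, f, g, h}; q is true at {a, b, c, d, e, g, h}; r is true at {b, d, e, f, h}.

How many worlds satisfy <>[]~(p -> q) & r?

1

a: <>[]~(p -> q) is F, r is F. ✗
b: <>[]~(p -> q) is F, r is T. ✗
c: <>[]~(p -> q) is F, r is F. ✗
d: <>[]~(p -> q) is T, r is T. ✓
e: <>[]~(p -> q) is F, r is T. ✗
f: <>[]~(p -> q) is F, r is T. ✗
g: <>[]~(p -> q) is F, r is F. ✗
h: <>[]~(p -> q) is F, r is T. ✗
Satisfying worlds: {d}.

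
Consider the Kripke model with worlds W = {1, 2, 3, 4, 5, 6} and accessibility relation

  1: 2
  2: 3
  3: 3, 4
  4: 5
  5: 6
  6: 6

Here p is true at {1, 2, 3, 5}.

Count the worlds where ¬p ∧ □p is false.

1: ¬p is F, □p is T. ✗
2: ¬p is F, □p is T. ✗
3: ¬p is F, □p is F. ✗
4: ¬p is T, □p is T. ✓
5: ¬p is F, □p is F. ✗
6: ¬p is T, □p is F. ✗
Satisfying worlds: {4}.
So ¬p ∧ □p fails at the other 5 worlds.

5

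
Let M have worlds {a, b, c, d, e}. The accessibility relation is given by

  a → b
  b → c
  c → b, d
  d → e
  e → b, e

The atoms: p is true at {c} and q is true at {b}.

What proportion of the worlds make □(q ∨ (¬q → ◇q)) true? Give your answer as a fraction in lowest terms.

a: successors {b}; q ∨ (¬q → ◇q) there: b:T. ✓
b: successors {c}; q ∨ (¬q → ◇q) there: c:T. ✓
c: successors {b, d}; q ∨ (¬q → ◇q) there: b:T, d:F. ✗
d: successors {e}; q ∨ (¬q → ◇q) there: e:T. ✓
e: successors {b, e}; q ∨ (¬q → ◇q) there: b:T, e:T. ✓
That's 4 of 5 worlds, so 4/5.

4/5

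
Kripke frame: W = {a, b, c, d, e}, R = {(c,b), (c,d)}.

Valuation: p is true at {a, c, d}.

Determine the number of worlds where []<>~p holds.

a: no successors, so []<>~p holds vacuously. ✓
b: no successors, so []<>~p holds vacuously. ✓
c: successors {b, d}; <>~p there: b:F, d:F. ✗
d: no successors, so []<>~p holds vacuously. ✓
e: no successors, so []<>~p holds vacuously. ✓
Satisfying worlds: {a, b, d, e}.

4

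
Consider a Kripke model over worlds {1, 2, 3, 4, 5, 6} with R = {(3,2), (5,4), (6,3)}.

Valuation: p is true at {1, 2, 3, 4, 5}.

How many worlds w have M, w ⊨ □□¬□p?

5

1: no successors, so □□¬□p holds vacuously. ✓
2: no successors, so □□¬□p holds vacuously. ✓
3: successors {2}; □¬□p there: 2:T. ✓
4: no successors, so □□¬□p holds vacuously. ✓
5: successors {4}; □¬□p there: 4:T. ✓
6: successors {3}; □¬□p there: 3:F. ✗
Satisfying worlds: {1, 2, 3, 4, 5}.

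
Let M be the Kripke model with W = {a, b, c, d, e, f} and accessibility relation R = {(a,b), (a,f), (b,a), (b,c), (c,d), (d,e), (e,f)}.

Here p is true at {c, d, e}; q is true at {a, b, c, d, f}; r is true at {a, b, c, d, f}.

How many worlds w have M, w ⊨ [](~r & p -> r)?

a: successors {b, f}; ~r & p -> r there: b:T, f:T. ✓
b: successors {a, c}; ~r & p -> r there: a:T, c:T. ✓
c: successors {d}; ~r & p -> r there: d:T. ✓
d: successors {e}; ~r & p -> r there: e:F. ✗
e: successors {f}; ~r & p -> r there: f:T. ✓
f: no successors, so [](~r & p -> r) holds vacuously. ✓
Satisfying worlds: {a, b, c, e, f}.

5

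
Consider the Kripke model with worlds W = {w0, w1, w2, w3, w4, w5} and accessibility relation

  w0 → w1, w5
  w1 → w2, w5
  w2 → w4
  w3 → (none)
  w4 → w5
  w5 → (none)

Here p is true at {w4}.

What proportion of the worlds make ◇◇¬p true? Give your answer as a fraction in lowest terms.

w0: successors {w1, w5}; ◇¬p there: w1:T, w5:F. ✓
w1: successors {w2, w5}; ◇¬p there: w2:F, w5:F. ✗
w2: successors {w4}; ◇¬p there: w4:T. ✓
w3: no successors, so ◇◇¬p fails. ✗
w4: successors {w5}; ◇¬p there: w5:F. ✗
w5: no successors, so ◇◇¬p fails. ✗
That's 2 of 6 worlds, so 2/6 = 1/3.

1/3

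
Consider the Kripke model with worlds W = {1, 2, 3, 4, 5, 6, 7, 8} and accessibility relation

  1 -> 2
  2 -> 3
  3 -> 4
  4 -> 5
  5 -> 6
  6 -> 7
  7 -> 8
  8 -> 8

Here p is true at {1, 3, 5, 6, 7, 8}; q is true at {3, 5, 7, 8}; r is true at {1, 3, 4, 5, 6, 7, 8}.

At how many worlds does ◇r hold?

1: successors {2}; r there: 2:F. ✗
2: successors {3}; r there: 3:T. ✓
3: successors {4}; r there: 4:T. ✓
4: successors {5}; r there: 5:T. ✓
5: successors {6}; r there: 6:T. ✓
6: successors {7}; r there: 7:T. ✓
7: successors {8}; r there: 8:T. ✓
8: successors {8}; r there: 8:T. ✓
Satisfying worlds: {2, 3, 4, 5, 6, 7, 8}.

7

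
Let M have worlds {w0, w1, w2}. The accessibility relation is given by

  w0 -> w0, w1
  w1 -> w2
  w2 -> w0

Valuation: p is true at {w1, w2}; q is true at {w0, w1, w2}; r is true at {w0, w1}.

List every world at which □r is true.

w0: successors {w0, w1}; r there: w0:T, w1:T. ✓
w1: successors {w2}; r there: w2:F. ✗
w2: successors {w0}; r there: w0:T. ✓

{w0, w2}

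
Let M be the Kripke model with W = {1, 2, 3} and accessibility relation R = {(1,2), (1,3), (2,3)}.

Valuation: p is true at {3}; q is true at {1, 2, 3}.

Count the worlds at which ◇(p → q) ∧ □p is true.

1

1: ◇(p → q) is T, □p is F. ✗
2: ◇(p → q) is T, □p is T. ✓
3: ◇(p → q) is F, □p is T. ✗
Satisfying worlds: {2}.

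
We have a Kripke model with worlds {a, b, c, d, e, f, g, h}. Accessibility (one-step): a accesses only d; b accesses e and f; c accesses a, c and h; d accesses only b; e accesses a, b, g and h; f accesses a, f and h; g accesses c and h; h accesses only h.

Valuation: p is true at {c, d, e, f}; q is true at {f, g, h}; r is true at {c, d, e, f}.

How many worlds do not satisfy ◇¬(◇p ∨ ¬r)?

a: successors {d}; ¬(◇p ∨ ¬r) there: d:T. ✓
b: successors {e, f}; ¬(◇p ∨ ¬r) there: e:T, f:F. ✓
c: successors {a, c, h}; ¬(◇p ∨ ¬r) there: a:F, c:F, h:F. ✗
d: successors {b}; ¬(◇p ∨ ¬r) there: b:F. ✗
e: successors {a, b, g, h}; ¬(◇p ∨ ¬r) there: a:F, b:F, g:F, h:F. ✗
f: successors {a, f, h}; ¬(◇p ∨ ¬r) there: a:F, f:F, h:F. ✗
g: successors {c, h}; ¬(◇p ∨ ¬r) there: c:F, h:F. ✗
h: successors {h}; ¬(◇p ∨ ¬r) there: h:F. ✗
Satisfying worlds: {a, b}.
So ◇¬(◇p ∨ ¬r) fails at the other 6 worlds.

6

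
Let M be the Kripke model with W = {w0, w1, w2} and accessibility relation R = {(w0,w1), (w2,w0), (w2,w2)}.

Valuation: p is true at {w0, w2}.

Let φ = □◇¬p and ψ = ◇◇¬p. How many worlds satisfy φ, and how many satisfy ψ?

For □◇¬p:
w0: successors {w1}; ◇¬p there: w1:F. ✗
w1: no successors, so □◇¬p holds vacuously. ✓
w2: successors {w0, w2}; ◇¬p there: w0:T, w2:F. ✗
— 1 world.
For ◇◇¬p:
w0: successors {w1}; ◇¬p there: w1:F. ✗
w1: no successors, so ◇◇¬p fails. ✗
w2: successors {w0, w2}; ◇¬p there: w0:T, w2:F. ✓
— 1 world.

1 and 1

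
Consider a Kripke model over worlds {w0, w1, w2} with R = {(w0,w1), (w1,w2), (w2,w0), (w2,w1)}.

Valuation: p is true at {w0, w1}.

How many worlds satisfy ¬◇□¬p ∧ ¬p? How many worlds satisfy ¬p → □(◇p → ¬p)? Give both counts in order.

0 and 2

For ¬◇□¬p ∧ ¬p:
w0: ¬◇□¬p is F, ¬p is F. ✗
w1: ¬◇□¬p is T, ¬p is F. ✗
w2: ¬◇□¬p is F, ¬p is T. ✗
— 0 worlds.
For ¬p → □(◇p → ¬p):
w0: ¬p is F, □(◇p → ¬p) is T. ✓
w1: ¬p is F, □(◇p → ¬p) is T. ✓
w2: ¬p is T, □(◇p → ¬p) is F. ✗
— 2 worlds.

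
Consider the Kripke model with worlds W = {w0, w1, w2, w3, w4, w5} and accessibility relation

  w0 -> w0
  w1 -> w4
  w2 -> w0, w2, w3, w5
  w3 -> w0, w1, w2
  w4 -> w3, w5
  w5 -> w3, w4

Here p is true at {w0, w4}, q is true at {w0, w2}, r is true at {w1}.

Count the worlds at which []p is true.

2

w0: successors {w0}; p there: w0:T. ✓
w1: successors {w4}; p there: w4:T. ✓
w2: successors {w0, w2, w3, w5}; p there: w0:T, w2:F, w3:F, w5:F. ✗
w3: successors {w0, w1, w2}; p there: w0:T, w1:F, w2:F. ✗
w4: successors {w3, w5}; p there: w3:F, w5:F. ✗
w5: successors {w3, w4}; p there: w3:F, w4:T. ✗
Satisfying worlds: {w0, w1}.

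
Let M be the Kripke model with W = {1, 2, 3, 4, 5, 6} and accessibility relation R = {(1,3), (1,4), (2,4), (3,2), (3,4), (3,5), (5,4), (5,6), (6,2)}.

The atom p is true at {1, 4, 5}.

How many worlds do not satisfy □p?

1: successors {3, 4}; p there: 3:F, 4:T. ✗
2: successors {4}; p there: 4:T. ✓
3: successors {2, 4, 5}; p there: 2:F, 4:T, 5:T. ✗
4: no successors, so □p holds vacuously. ✓
5: successors {4, 6}; p there: 4:T, 6:F. ✗
6: successors {2}; p there: 2:F. ✗
Satisfying worlds: {2, 4}.
So □p fails at the other 4 worlds.

4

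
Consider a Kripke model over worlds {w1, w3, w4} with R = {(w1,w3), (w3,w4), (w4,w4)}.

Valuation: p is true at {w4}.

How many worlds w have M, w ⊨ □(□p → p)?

w1: successors {w3}; □p → p there: w3:F. ✗
w3: successors {w4}; □p → p there: w4:T. ✓
w4: successors {w4}; □p → p there: w4:T. ✓
Satisfying worlds: {w3, w4}.

2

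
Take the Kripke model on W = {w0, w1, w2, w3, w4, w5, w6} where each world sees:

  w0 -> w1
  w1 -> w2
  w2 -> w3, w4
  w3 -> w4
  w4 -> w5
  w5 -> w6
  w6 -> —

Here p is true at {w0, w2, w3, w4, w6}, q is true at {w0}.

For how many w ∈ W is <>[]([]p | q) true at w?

w0: successors {w1}; []([]p | q) there: w1:T. ✓
w1: successors {w2}; []([]p | q) there: w2:F. ✗
w2: successors {w3, w4}; []([]p | q) there: w3:F, w4:T. ✓
w3: successors {w4}; []([]p | q) there: w4:T. ✓
w4: successors {w5}; []([]p | q) there: w5:T. ✓
w5: successors {w6}; []([]p | q) there: w6:T. ✓
w6: no successors, so <>[]([]p | q) fails. ✗
Satisfying worlds: {w0, w2, w3, w4, w5}.

5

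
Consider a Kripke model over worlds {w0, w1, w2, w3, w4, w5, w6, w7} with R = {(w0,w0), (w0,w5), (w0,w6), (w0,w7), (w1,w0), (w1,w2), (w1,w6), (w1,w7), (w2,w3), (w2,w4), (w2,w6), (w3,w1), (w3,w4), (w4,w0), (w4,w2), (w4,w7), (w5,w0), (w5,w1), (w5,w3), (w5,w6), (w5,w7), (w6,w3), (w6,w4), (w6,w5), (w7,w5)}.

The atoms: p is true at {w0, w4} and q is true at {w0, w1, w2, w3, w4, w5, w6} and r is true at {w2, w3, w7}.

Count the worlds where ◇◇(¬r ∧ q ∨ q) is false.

w0: successors {w0, w5, w6, w7}; ◇(¬r ∧ q ∨ q) there: w0:T, w5:T, w6:T, w7:T. ✓
w1: successors {w0, w2, w6, w7}; ◇(¬r ∧ q ∨ q) there: w0:T, w2:T, w6:T, w7:T. ✓
w2: successors {w3, w4, w6}; ◇(¬r ∧ q ∨ q) there: w3:T, w4:T, w6:T. ✓
w3: successors {w1, w4}; ◇(¬r ∧ q ∨ q) there: w1:T, w4:T. ✓
w4: successors {w0, w2, w7}; ◇(¬r ∧ q ∨ q) there: w0:T, w2:T, w7:T. ✓
w5: successors {w0, w1, w3, w6, w7}; ◇(¬r ∧ q ∨ q) there: w0:T, w1:T, w3:T, w6:T, w7:T. ✓
w6: successors {w3, w4, w5}; ◇(¬r ∧ q ∨ q) there: w3:T, w4:T, w5:T. ✓
w7: successors {w5}; ◇(¬r ∧ q ∨ q) there: w5:T. ✓
Satisfying worlds: {w0, w1, w2, w3, w4, w5, w6, w7}.
So ◇◇(¬r ∧ q ∨ q) fails at the other 0 worlds.

0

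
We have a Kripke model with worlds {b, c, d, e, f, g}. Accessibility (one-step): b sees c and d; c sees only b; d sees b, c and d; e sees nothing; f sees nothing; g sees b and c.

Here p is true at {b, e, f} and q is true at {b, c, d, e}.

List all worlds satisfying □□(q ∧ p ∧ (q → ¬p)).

b: successors {c, d}; □(q ∧ p ∧ (q → ¬p)) there: c:F, d:F. ✗
c: successors {b}; □(q ∧ p ∧ (q → ¬p)) there: b:F. ✗
d: successors {b, c, d}; □(q ∧ p ∧ (q → ¬p)) there: b:F, c:F, d:F. ✗
e: no successors, so □□(q ∧ p ∧ (q → ¬p)) holds vacuously. ✓
f: no successors, so □□(q ∧ p ∧ (q → ¬p)) holds vacuously. ✓
g: successors {b, c}; □(q ∧ p ∧ (q → ¬p)) there: b:F, c:F. ✗

{e, f}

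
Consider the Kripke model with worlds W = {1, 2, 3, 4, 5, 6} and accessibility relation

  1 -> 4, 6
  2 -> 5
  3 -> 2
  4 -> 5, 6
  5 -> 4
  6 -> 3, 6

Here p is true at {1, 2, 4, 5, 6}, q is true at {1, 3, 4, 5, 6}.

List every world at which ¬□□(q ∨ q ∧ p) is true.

{6}

1: □□(q ∨ q ∧ p) is T. ✗
2: □□(q ∨ q ∧ p) is T. ✗
3: □□(q ∨ q ∧ p) is T. ✗
4: □□(q ∨ q ∧ p) is T. ✗
5: □□(q ∨ q ∧ p) is T. ✗
6: □□(q ∨ q ∧ p) is F. ✓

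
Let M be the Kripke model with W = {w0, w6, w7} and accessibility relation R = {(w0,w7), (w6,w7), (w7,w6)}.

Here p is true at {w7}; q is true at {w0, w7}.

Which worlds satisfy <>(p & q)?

{w0, w6}

w0: successors {w7}; p & q there: w7:T. ✓
w6: successors {w7}; p & q there: w7:T. ✓
w7: successors {w6}; p & q there: w6:F. ✗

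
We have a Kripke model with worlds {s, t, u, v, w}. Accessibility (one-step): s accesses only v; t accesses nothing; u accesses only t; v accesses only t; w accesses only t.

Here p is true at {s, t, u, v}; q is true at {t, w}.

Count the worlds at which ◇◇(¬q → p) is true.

s: successors {v}; ◇(¬q → p) there: v:T. ✓
t: no successors, so ◇◇(¬q → p) fails. ✗
u: successors {t}; ◇(¬q → p) there: t:F. ✗
v: successors {t}; ◇(¬q → p) there: t:F. ✗
w: successors {t}; ◇(¬q → p) there: t:F. ✗
Satisfying worlds: {s}.

1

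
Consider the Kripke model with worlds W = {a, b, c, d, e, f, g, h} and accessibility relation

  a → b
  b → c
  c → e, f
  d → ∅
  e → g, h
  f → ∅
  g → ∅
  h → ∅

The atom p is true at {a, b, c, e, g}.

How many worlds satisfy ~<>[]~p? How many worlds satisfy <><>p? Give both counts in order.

6 and 3

For ~<>[]~p:
a: <>[]~p is F. ✓
b: <>[]~p is F. ✓
c: <>[]~p is T. ✗
d: <>[]~p is F. ✓
e: <>[]~p is T. ✗
f: <>[]~p is F. ✓
g: <>[]~p is F. ✓
h: <>[]~p is F. ✓
— 6 worlds.
For <><>p:
a: successors {b}; <>p there: b:T. ✓
b: successors {c}; <>p there: c:T. ✓
c: successors {e, f}; <>p there: e:T, f:F. ✓
d: no successors, so <><>p fails. ✗
e: successors {g, h}; <>p there: g:F, h:F. ✗
f: no successors, so <><>p fails. ✗
g: no successors, so <><>p fails. ✗
h: no successors, so <><>p fails. ✗
— 3 worlds.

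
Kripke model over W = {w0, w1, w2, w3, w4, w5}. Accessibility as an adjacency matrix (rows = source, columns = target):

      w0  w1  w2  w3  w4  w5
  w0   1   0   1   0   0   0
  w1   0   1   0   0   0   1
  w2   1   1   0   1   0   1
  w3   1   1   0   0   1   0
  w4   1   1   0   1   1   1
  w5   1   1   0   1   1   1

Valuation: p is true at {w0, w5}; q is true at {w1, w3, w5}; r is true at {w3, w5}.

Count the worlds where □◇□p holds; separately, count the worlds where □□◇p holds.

For □◇□p:
w0: successors {w0, w2}; ◇□p there: w0:F, w2:F. ✗
w1: successors {w1, w5}; ◇□p there: w1:F, w5:F. ✗
w2: successors {w0, w1, w3, w5}; ◇□p there: w0:F, w1:F, w3:F, w5:F. ✗
w3: successors {w0, w1, w4}; ◇□p there: w0:F, w1:F, w4:F. ✗
w4: successors {w0, w1, w3, w4, w5}; ◇□p there: w0:F, w1:F, w3:F, w4:F, w5:F. ✗
w5: successors {w0, w1, w3, w4, w5}; ◇□p there: w0:F, w1:F, w3:F, w4:F, w5:F. ✗
— 0 worlds.
For □□◇p:
w0: successors {w0, w2}; □◇p there: w0:T, w2:T. ✓
w1: successors {w1, w5}; □◇p there: w1:T, w5:T. ✓
w2: successors {w0, w1, w3, w5}; □◇p there: w0:T, w1:T, w3:T, w5:T. ✓
w3: successors {w0, w1, w4}; □◇p there: w0:T, w1:T, w4:T. ✓
w4: successors {w0, w1, w3, w4, w5}; □◇p there: w0:T, w1:T, w3:T, w4:T, w5:T. ✓
w5: successors {w0, w1, w3, w4, w5}; □◇p there: w0:T, w1:T, w3:T, w4:T, w5:T. ✓
— 6 worlds.

0 and 6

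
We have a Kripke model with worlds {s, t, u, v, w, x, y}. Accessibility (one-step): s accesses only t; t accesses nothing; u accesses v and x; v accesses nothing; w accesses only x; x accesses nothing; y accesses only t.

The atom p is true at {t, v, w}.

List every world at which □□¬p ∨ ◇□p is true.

s: □□¬p is T, ◇□p is T. ✓
t: □□¬p is T, ◇□p is F. ✓
u: □□¬p is T, ◇□p is T. ✓
v: □□¬p is T, ◇□p is F. ✓
w: □□¬p is T, ◇□p is T. ✓
x: □□¬p is T, ◇□p is F. ✓
y: □□¬p is T, ◇□p is T. ✓

{s, t, u, v, w, x, y}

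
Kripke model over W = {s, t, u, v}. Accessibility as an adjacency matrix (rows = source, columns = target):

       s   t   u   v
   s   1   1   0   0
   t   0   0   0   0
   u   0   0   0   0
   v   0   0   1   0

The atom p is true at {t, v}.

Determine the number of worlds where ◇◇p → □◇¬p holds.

s: ◇◇p is T, □◇¬p is F. ✗
t: ◇◇p is F, □◇¬p is T. ✓
u: ◇◇p is F, □◇¬p is T. ✓
v: ◇◇p is F, □◇¬p is F. ✓
Satisfying worlds: {t, u, v}.

3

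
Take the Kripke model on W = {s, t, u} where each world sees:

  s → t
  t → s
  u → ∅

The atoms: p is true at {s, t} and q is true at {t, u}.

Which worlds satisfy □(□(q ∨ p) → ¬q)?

s: successors {t}; □(q ∨ p) → ¬q there: t:F. ✗
t: successors {s}; □(q ∨ p) → ¬q there: s:T. ✓
u: no successors, so □(□(q ∨ p) → ¬q) holds vacuously. ✓

{t, u}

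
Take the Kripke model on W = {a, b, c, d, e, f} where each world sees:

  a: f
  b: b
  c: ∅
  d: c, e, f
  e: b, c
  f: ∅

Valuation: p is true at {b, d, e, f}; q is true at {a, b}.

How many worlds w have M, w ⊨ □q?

3

a: successors {f}; q there: f:F. ✗
b: successors {b}; q there: b:T. ✓
c: no successors, so □q holds vacuously. ✓
d: successors {c, e, f}; q there: c:F, e:F, f:F. ✗
e: successors {b, c}; q there: b:T, c:F. ✗
f: no successors, so □q holds vacuously. ✓
Satisfying worlds: {b, c, f}.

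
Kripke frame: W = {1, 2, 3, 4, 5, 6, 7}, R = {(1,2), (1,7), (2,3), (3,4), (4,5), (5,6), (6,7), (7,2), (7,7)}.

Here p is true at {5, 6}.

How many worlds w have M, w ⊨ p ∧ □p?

1

1: p is F, □p is F. ✗
2: p is F, □p is F. ✗
3: p is F, □p is F. ✗
4: p is F, □p is T. ✗
5: p is T, □p is T. ✓
6: p is T, □p is F. ✗
7: p is F, □p is F. ✗
Satisfying worlds: {5}.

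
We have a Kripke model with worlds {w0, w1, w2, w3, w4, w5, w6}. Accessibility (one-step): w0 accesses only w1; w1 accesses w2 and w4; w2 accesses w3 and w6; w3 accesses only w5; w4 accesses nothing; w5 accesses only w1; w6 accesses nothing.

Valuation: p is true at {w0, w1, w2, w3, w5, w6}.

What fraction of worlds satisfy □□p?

w0: successors {w1}; □p there: w1:F. ✗
w1: successors {w2, w4}; □p there: w2:T, w4:T. ✓
w2: successors {w3, w6}; □p there: w3:T, w6:T. ✓
w3: successors {w5}; □p there: w5:T. ✓
w4: no successors, so □□p holds vacuously. ✓
w5: successors {w1}; □p there: w1:F. ✗
w6: no successors, so □□p holds vacuously. ✓
That's 5 of 7 worlds, so 5/7.

5/7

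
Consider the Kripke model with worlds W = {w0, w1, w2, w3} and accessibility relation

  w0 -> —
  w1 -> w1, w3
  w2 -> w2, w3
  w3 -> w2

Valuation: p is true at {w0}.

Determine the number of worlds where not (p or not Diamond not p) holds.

3

w0: p or not Diamond not p is T. ✗
w1: p or not Diamond not p is F. ✓
w2: p or not Diamond not p is F. ✓
w3: p or not Diamond not p is F. ✓
Satisfying worlds: {w1, w2, w3}.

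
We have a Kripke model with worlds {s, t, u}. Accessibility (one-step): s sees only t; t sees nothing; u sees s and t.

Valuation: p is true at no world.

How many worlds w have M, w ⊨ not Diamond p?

s: Diamond p is F. ✓
t: Diamond p is F. ✓
u: Diamond p is F. ✓
Satisfying worlds: {s, t, u}.

3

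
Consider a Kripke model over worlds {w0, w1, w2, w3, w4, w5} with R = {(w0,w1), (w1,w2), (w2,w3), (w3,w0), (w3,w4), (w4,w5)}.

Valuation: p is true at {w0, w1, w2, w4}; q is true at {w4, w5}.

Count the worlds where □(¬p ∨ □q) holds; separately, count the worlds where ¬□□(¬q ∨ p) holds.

3 and 1

For □(¬p ∨ □q):
w0: successors {w1}; ¬p ∨ □q there: w1:F. ✗
w1: successors {w2}; ¬p ∨ □q there: w2:F. ✗
w2: successors {w3}; ¬p ∨ □q there: w3:T. ✓
w3: successors {w0, w4}; ¬p ∨ □q there: w0:F, w4:T. ✗
w4: successors {w5}; ¬p ∨ □q there: w5:T. ✓
w5: no successors, so □(¬p ∨ □q) holds vacuously. ✓
— 3 worlds.
For ¬□□(¬q ∨ p):
w0: □□(¬q ∨ p) is T. ✗
w1: □□(¬q ∨ p) is T. ✗
w2: □□(¬q ∨ p) is T. ✗
w3: □□(¬q ∨ p) is F. ✓
w4: □□(¬q ∨ p) is T. ✗
w5: □□(¬q ∨ p) is T. ✗
— 1 world.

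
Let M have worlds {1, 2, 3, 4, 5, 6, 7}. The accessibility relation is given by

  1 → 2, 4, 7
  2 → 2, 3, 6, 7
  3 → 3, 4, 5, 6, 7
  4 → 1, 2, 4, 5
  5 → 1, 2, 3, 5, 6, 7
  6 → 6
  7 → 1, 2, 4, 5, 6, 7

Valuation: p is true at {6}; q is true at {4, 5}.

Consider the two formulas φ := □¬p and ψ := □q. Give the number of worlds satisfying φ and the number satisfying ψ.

For □¬p:
1: successors {2, 4, 7}; ¬p there: 2:T, 4:T, 7:T. ✓
2: successors {2, 3, 6, 7}; ¬p there: 2:T, 3:T, 6:F, 7:T. ✗
3: successors {3, 4, 5, 6, 7}; ¬p there: 3:T, 4:T, 5:T, 6:F, 7:T. ✗
4: successors {1, 2, 4, 5}; ¬p there: 1:T, 2:T, 4:T, 5:T. ✓
5: successors {1, 2, 3, 5, 6, 7}; ¬p there: 1:T, 2:T, 3:T, 5:T, 6:F, 7:T. ✗
6: successors {6}; ¬p there: 6:F. ✗
7: successors {1, 2, 4, 5, 6, 7}; ¬p there: 1:T, 2:T, 4:T, 5:T, 6:F, 7:T. ✗
— 2 worlds.
For □q:
1: successors {2, 4, 7}; q there: 2:F, 4:T, 7:F. ✗
2: successors {2, 3, 6, 7}; q there: 2:F, 3:F, 6:F, 7:F. ✗
3: successors {3, 4, 5, 6, 7}; q there: 3:F, 4:T, 5:T, 6:F, 7:F. ✗
4: successors {1, 2, 4, 5}; q there: 1:F, 2:F, 4:T, 5:T. ✗
5: successors {1, 2, 3, 5, 6, 7}; q there: 1:F, 2:F, 3:F, 5:T, 6:F, 7:F. ✗
6: successors {6}; q there: 6:F. ✗
7: successors {1, 2, 4, 5, 6, 7}; q there: 1:F, 2:F, 4:T, 5:T, 6:F, 7:F. ✗
— 0 worlds.

2 and 0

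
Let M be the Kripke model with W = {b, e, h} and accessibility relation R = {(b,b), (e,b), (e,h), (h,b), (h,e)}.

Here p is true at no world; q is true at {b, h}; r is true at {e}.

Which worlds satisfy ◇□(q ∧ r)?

∅

b: successors {b}; □(q ∧ r) there: b:F. ✗
e: successors {b, h}; □(q ∧ r) there: b:F, h:F. ✗
h: successors {b, e}; □(q ∧ r) there: b:F, e:F. ✗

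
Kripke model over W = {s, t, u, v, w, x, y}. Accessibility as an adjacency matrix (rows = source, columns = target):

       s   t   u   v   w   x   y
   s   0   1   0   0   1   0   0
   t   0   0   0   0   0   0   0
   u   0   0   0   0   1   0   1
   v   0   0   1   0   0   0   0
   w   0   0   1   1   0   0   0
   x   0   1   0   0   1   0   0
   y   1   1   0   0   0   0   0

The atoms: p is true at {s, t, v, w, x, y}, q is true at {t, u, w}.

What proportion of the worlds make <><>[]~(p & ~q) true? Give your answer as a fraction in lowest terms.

s: successors {t, w}; <>[]~(p & ~q) there: t:F, w:T. ✓
t: no successors, so <><>[]~(p & ~q) fails. ✗
u: successors {w, y}; <>[]~(p & ~q) there: w:T, y:T. ✓
v: successors {u}; <>[]~(p & ~q) there: u:F. ✗
w: successors {u, v}; <>[]~(p & ~q) there: u:F, v:F. ✗
x: successors {t, w}; <>[]~(p & ~q) there: t:F, w:T. ✓
y: successors {s, t}; <>[]~(p & ~q) there: s:T, t:F. ✓
That's 4 of 7 worlds, so 4/7.

4/7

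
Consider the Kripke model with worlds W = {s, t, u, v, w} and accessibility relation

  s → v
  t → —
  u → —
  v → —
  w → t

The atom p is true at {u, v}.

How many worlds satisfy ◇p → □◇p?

4

s: ◇p is T, □◇p is F. ✗
t: ◇p is F, □◇p is T. ✓
u: ◇p is F, □◇p is T. ✓
v: ◇p is F, □◇p is T. ✓
w: ◇p is F, □◇p is F. ✓
Satisfying worlds: {t, u, v, w}.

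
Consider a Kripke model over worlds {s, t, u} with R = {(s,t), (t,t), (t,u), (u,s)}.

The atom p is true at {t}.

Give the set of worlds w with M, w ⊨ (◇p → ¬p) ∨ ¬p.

{s, u}

s: ◇p → ¬p is T, ¬p is T. ✓
t: ◇p → ¬p is F, ¬p is F. ✗
u: ◇p → ¬p is T, ¬p is T. ✓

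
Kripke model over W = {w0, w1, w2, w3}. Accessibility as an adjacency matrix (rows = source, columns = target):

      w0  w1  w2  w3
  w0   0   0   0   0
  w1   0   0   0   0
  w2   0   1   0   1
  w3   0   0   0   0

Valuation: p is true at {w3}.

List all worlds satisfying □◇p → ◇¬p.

{w2}

w0: □◇p is T, ◇¬p is F. ✗
w1: □◇p is T, ◇¬p is F. ✗
w2: □◇p is F, ◇¬p is T. ✓
w3: □◇p is T, ◇¬p is F. ✗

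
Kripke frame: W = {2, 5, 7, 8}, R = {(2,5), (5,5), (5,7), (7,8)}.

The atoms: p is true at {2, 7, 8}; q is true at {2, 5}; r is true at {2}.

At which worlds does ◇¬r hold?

{2, 5, 7}

2: successors {5}; ¬r there: 5:T. ✓
5: successors {5, 7}; ¬r there: 5:T, 7:T. ✓
7: successors {8}; ¬r there: 8:T. ✓
8: no successors, so ◇¬r fails. ✗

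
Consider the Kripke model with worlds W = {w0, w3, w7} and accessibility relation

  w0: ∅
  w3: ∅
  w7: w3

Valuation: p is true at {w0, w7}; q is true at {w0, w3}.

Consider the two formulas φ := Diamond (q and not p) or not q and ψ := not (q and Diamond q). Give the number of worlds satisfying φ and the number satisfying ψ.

For Diamond (q and not p) or not q:
w0: Diamond (q and not p) is F, not q is F. ✗
w3: Diamond (q and not p) is F, not q is F. ✗
w7: Diamond (q and not p) is T, not q is T. ✓
— 1 world.
For not (q and Diamond q):
w0: q and Diamond q is F. ✓
w3: q and Diamond q is F. ✓
w7: q and Diamond q is F. ✓
— 3 worlds.

1 and 3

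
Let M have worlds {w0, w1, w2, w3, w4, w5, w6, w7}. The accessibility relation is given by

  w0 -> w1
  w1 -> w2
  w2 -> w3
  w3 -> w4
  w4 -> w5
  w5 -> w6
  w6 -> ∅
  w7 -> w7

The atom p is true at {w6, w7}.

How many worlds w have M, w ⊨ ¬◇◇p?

6

w0: ◇◇p is F. ✓
w1: ◇◇p is F. ✓
w2: ◇◇p is F. ✓
w3: ◇◇p is F. ✓
w4: ◇◇p is T. ✗
w5: ◇◇p is F. ✓
w6: ◇◇p is F. ✓
w7: ◇◇p is T. ✗
Satisfying worlds: {w0, w1, w2, w3, w5, w6}.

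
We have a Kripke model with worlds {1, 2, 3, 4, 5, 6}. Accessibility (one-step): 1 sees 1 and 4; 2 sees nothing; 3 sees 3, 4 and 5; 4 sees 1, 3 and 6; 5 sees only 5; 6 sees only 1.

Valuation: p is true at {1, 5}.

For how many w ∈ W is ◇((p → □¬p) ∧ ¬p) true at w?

3

1: successors {1, 4}; (p → □¬p) ∧ ¬p there: 1:F, 4:T. ✓
2: no successors, so ◇((p → □¬p) ∧ ¬p) fails. ✗
3: successors {3, 4, 5}; (p → □¬p) ∧ ¬p there: 3:T, 4:T, 5:F. ✓
4: successors {1, 3, 6}; (p → □¬p) ∧ ¬p there: 1:F, 3:T, 6:T. ✓
5: successors {5}; (p → □¬p) ∧ ¬p there: 5:F. ✗
6: successors {1}; (p → □¬p) ∧ ¬p there: 1:F. ✗
Satisfying worlds: {1, 3, 4}.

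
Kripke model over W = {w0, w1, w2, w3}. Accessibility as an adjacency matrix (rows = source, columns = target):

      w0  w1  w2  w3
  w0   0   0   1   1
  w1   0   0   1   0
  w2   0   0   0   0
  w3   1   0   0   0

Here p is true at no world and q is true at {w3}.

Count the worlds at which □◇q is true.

w0: successors {w2, w3}; ◇q there: w2:F, w3:F. ✗
w1: successors {w2}; ◇q there: w2:F. ✗
w2: no successors, so □◇q holds vacuously. ✓
w3: successors {w0}; ◇q there: w0:T. ✓
Satisfying worlds: {w2, w3}.

2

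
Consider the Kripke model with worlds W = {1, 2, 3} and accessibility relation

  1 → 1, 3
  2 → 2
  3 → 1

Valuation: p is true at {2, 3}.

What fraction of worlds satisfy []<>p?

2/3

1: successors {1, 3}; <>p there: 1:T, 3:F. ✗
2: successors {2}; <>p there: 2:T. ✓
3: successors {1}; <>p there: 1:T. ✓
That's 2 of 3 worlds, so 2/3.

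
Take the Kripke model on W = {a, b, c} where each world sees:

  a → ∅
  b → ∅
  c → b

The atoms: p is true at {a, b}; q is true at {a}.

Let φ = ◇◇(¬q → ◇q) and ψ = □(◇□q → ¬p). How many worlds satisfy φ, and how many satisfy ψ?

For ◇◇(¬q → ◇q):
a: no successors, so ◇◇(¬q → ◇q) fails. ✗
b: no successors, so ◇◇(¬q → ◇q) fails. ✗
c: successors {b}; ◇(¬q → ◇q) there: b:F. ✗
— 0 worlds.
For □(◇□q → ¬p):
a: no successors, so □(◇□q → ¬p) holds vacuously. ✓
b: no successors, so □(◇□q → ¬p) holds vacuously. ✓
c: successors {b}; ◇□q → ¬p there: b:T. ✓
— 3 worlds.

0 and 3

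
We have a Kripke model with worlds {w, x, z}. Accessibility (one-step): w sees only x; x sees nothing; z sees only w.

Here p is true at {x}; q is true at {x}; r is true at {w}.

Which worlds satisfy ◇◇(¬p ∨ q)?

w: successors {x}; ◇(¬p ∨ q) there: x:F. ✗
x: no successors, so ◇◇(¬p ∨ q) fails. ✗
z: successors {w}; ◇(¬p ∨ q) there: w:T. ✓

{z}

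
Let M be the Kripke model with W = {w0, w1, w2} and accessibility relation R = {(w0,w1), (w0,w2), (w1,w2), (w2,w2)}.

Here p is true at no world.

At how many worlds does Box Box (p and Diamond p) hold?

0

w0: successors {w1, w2}; Box (p and Diamond p) there: w1:F, w2:F. ✗
w1: successors {w2}; Box (p and Diamond p) there: w2:F. ✗
w2: successors {w2}; Box (p and Diamond p) there: w2:F. ✗
Satisfying worlds: ∅.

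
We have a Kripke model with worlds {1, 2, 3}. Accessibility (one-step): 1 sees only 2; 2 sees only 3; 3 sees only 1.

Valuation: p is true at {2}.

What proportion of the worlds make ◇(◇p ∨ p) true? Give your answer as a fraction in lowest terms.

1: successors {2}; ◇p ∨ p there: 2:T. ✓
2: successors {3}; ◇p ∨ p there: 3:F. ✗
3: successors {1}; ◇p ∨ p there: 1:T. ✓
That's 2 of 3 worlds, so 2/3.

2/3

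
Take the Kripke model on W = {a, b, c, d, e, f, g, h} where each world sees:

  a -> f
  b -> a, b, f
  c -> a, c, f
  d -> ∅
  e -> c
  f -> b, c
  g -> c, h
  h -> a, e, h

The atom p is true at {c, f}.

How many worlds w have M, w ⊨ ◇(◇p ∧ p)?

a: successors {f}; ◇p ∧ p there: f:T. ✓
b: successors {a, b, f}; ◇p ∧ p there: a:F, b:F, f:T. ✓
c: successors {a, c, f}; ◇p ∧ p there: a:F, c:T, f:T. ✓
d: no successors, so ◇(◇p ∧ p) fails. ✗
e: successors {c}; ◇p ∧ p there: c:T. ✓
f: successors {b, c}; ◇p ∧ p there: b:F, c:T. ✓
g: successors {c, h}; ◇p ∧ p there: c:T, h:F. ✓
h: successors {a, e, h}; ◇p ∧ p there: a:F, e:F, h:F. ✗
Satisfying worlds: {a, b, c, e, f, g}.

6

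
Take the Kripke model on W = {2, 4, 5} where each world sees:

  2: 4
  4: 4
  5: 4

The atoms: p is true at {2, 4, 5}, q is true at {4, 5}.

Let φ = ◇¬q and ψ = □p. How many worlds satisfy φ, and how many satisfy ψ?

0 and 3

For ◇¬q:
2: successors {4}; ¬q there: 4:F. ✗
4: successors {4}; ¬q there: 4:F. ✗
5: successors {4}; ¬q there: 4:F. ✗
— 0 worlds.
For □p:
2: successors {4}; p there: 4:T. ✓
4: successors {4}; p there: 4:T. ✓
5: successors {4}; p there: 4:T. ✓
— 3 worlds.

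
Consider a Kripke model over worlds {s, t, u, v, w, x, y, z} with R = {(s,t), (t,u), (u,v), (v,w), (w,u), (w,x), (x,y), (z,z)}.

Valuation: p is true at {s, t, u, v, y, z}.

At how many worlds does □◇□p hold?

4

s: successors {t}; ◇□p there: t:T. ✓
t: successors {u}; ◇□p there: u:F. ✗
u: successors {v}; ◇□p there: v:F. ✗
v: successors {w}; ◇□p there: w:T. ✓
w: successors {u, x}; ◇□p there: u:F, x:T. ✗
x: successors {y}; ◇□p there: y:F. ✗
y: no successors, so □◇□p holds vacuously. ✓
z: successors {z}; ◇□p there: z:T. ✓
Satisfying worlds: {s, v, y, z}.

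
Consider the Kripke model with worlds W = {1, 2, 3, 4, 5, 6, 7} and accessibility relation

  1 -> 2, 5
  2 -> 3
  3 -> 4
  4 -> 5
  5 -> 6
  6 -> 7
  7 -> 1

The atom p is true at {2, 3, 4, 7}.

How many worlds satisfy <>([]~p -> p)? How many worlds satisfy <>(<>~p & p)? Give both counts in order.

For <>([]~p -> p):
1: successors {2, 5}; []~p -> p there: 2:T, 5:F. ✓
2: successors {3}; []~p -> p there: 3:T. ✓
3: successors {4}; []~p -> p there: 4:T. ✓
4: successors {5}; []~p -> p there: 5:F. ✗
5: successors {6}; []~p -> p there: 6:T. ✓
6: successors {7}; []~p -> p there: 7:T. ✓
7: successors {1}; []~p -> p there: 1:T. ✓
— 6 worlds.
For <>(<>~p & p):
1: successors {2, 5}; <>~p & p there: 2:F, 5:F. ✗
2: successors {3}; <>~p & p there: 3:F. ✗
3: successors {4}; <>~p & p there: 4:T. ✓
4: successors {5}; <>~p & p there: 5:F. ✗
5: successors {6}; <>~p & p there: 6:F. ✗
6: successors {7}; <>~p & p there: 7:T. ✓
7: successors {1}; <>~p & p there: 1:F. ✗
— 2 worlds.

6 and 2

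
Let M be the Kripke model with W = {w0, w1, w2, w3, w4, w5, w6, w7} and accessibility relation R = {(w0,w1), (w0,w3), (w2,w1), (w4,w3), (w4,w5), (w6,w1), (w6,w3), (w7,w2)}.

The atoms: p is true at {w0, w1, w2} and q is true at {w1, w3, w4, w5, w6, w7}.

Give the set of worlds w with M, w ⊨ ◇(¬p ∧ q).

w0: successors {w1, w3}; ¬p ∧ q there: w1:F, w3:T. ✓
w1: no successors, so ◇(¬p ∧ q) fails. ✗
w2: successors {w1}; ¬p ∧ q there: w1:F. ✗
w3: no successors, so ◇(¬p ∧ q) fails. ✗
w4: successors {w3, w5}; ¬p ∧ q there: w3:T, w5:T. ✓
w5: no successors, so ◇(¬p ∧ q) fails. ✗
w6: successors {w1, w3}; ¬p ∧ q there: w1:F, w3:T. ✓
w7: successors {w2}; ¬p ∧ q there: w2:F. ✗

{w0, w4, w6}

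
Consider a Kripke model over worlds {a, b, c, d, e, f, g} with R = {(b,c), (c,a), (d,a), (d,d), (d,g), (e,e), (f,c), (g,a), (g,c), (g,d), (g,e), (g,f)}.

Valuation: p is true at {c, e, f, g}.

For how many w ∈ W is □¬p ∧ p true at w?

1

a: □¬p is T, p is F. ✗
b: □¬p is F, p is F. ✗
c: □¬p is T, p is T. ✓
d: □¬p is F, p is F. ✗
e: □¬p is F, p is T. ✗
f: □¬p is F, p is T. ✗
g: □¬p is F, p is T. ✗
Satisfying worlds: {c}.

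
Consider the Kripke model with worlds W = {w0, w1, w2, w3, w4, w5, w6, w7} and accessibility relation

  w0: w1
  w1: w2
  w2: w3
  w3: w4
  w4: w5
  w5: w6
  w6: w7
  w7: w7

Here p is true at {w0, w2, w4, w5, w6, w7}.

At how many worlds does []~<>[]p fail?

w0: successors {w1}; ~<>[]p there: w1:T. ✓
w1: successors {w2}; ~<>[]p there: w2:F. ✗
w2: successors {w3}; ~<>[]p there: w3:F. ✗
w3: successors {w4}; ~<>[]p there: w4:F. ✗
w4: successors {w5}; ~<>[]p there: w5:F. ✗
w5: successors {w6}; ~<>[]p there: w6:F. ✗
w6: successors {w7}; ~<>[]p there: w7:F. ✗
w7: successors {w7}; ~<>[]p there: w7:F. ✗
Satisfying worlds: {w0}.
So []~<>[]p fails at the other 7 worlds.

7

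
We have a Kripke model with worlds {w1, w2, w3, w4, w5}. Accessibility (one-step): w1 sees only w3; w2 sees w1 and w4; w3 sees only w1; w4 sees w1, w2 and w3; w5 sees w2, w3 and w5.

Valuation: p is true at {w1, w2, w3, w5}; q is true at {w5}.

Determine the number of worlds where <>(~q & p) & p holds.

w1: <>(~q & p) is T, p is T. ✓
w2: <>(~q & p) is T, p is T. ✓
w3: <>(~q & p) is T, p is T. ✓
w4: <>(~q & p) is T, p is F. ✗
w5: <>(~q & p) is T, p is T. ✓
Satisfying worlds: {w1, w2, w3, w5}.

4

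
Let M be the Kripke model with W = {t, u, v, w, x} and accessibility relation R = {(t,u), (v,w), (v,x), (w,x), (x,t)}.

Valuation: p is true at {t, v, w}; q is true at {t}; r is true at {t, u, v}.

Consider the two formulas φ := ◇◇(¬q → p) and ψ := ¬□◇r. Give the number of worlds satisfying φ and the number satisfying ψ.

For ◇◇(¬q → p):
t: successors {u}; ◇(¬q → p) there: u:F. ✗
u: no successors, so ◇◇(¬q → p) fails. ✗
v: successors {w, x}; ◇(¬q → p) there: w:F, x:T. ✓
w: successors {x}; ◇(¬q → p) there: x:T. ✓
x: successors {t}; ◇(¬q → p) there: t:F. ✗
— 2 worlds.
For ¬□◇r:
t: □◇r is F. ✓
u: □◇r is T. ✗
v: □◇r is F. ✓
w: □◇r is T. ✗
x: □◇r is T. ✗
— 2 worlds.

2 and 2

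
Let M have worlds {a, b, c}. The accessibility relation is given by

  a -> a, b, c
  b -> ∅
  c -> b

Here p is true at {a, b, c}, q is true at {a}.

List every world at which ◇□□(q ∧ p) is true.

a: successors {a, b, c}; □□(q ∧ p) there: a:F, b:T, c:T. ✓
b: no successors, so ◇□□(q ∧ p) fails. ✗
c: successors {b}; □□(q ∧ p) there: b:T. ✓

{a, c}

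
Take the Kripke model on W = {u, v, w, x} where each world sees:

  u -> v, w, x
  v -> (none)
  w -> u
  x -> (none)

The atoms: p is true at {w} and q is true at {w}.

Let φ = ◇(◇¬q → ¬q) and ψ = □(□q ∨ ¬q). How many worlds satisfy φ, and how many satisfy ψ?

For ◇(◇¬q → ¬q):
u: successors {v, w, x}; ◇¬q → ¬q there: v:T, w:F, x:T. ✓
v: no successors, so ◇(◇¬q → ¬q) fails. ✗
w: successors {u}; ◇¬q → ¬q there: u:T. ✓
x: no successors, so ◇(◇¬q → ¬q) fails. ✗
— 2 worlds.
For □(□q ∨ ¬q):
u: successors {v, w, x}; □q ∨ ¬q there: v:T, w:F, x:T. ✗
v: no successors, so □(□q ∨ ¬q) holds vacuously. ✓
w: successors {u}; □q ∨ ¬q there: u:T. ✓
x: no successors, so □(□q ∨ ¬q) holds vacuously. ✓
— 3 worlds.

2 and 3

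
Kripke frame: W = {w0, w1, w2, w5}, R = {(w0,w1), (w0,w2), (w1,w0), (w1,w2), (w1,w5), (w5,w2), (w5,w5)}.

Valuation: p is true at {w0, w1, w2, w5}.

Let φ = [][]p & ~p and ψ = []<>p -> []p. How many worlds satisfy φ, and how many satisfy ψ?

For [][]p & ~p:
w0: [][]p is T, ~p is F. ✗
w1: [][]p is T, ~p is F. ✗
w2: [][]p is T, ~p is F. ✗
w5: [][]p is T, ~p is F. ✗
— 0 worlds.
For []<>p -> []p:
w0: []<>p is F, []p is T. ✓
w1: []<>p is F, []p is T. ✓
w2: []<>p is T, []p is T. ✓
w5: []<>p is F, []p is T. ✓
— 4 worlds.

0 and 4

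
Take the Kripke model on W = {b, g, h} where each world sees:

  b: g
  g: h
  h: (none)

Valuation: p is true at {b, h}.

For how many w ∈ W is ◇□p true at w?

b: successors {g}; □p there: g:T. ✓
g: successors {h}; □p there: h:T. ✓
h: no successors, so ◇□p fails. ✗
Satisfying worlds: {b, g}.

2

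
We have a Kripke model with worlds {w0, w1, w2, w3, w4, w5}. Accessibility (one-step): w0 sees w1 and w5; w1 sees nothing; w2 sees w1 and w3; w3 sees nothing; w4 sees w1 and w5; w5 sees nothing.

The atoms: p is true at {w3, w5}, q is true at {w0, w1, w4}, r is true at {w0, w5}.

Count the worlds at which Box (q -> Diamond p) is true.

3

w0: successors {w1, w5}; q -> Diamond p there: w1:F, w5:T. ✗
w1: no successors, so Box (q -> Diamond p) holds vacuously. ✓
w2: successors {w1, w3}; q -> Diamond p there: w1:F, w3:T. ✗
w3: no successors, so Box (q -> Diamond p) holds vacuously. ✓
w4: successors {w1, w5}; q -> Diamond p there: w1:F, w5:T. ✗
w5: no successors, so Box (q -> Diamond p) holds vacuously. ✓
Satisfying worlds: {w1, w3, w5}.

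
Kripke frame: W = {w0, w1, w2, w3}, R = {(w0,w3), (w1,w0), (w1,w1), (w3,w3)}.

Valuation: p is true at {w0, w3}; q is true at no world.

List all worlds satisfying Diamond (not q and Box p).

{w0, w1, w3}

w0: successors {w3}; not q and Box p there: w3:T. ✓
w1: successors {w0, w1}; not q and Box p there: w0:T, w1:F. ✓
w2: no successors, so Diamond (not q and Box p) fails. ✗
w3: successors {w3}; not q and Box p there: w3:T. ✓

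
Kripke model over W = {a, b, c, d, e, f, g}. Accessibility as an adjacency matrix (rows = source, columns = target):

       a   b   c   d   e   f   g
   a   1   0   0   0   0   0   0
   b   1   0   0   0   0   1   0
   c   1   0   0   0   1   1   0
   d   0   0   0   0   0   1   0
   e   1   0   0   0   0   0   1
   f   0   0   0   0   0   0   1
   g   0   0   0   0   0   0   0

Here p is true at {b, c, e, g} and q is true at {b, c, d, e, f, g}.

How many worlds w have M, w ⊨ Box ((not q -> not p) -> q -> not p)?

a: successors {a}; (not q -> not p) -> q -> not p there: a:T. ✓
b: successors {a, f}; (not q -> not p) -> q -> not p there: a:T, f:T. ✓
c: successors {a, e, f}; (not q -> not p) -> q -> not p there: a:T, e:F, f:T. ✗
d: successors {f}; (not q -> not p) -> q -> not p there: f:T. ✓
e: successors {a, g}; (not q -> not p) -> q -> not p there: a:T, g:F. ✗
f: successors {g}; (not q -> not p) -> q -> not p there: g:F. ✗
g: no successors, so Box ((not q -> not p) -> q -> not p) holds vacuously. ✓
Satisfying worlds: {a, b, d, g}.

4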